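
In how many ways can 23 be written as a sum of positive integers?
1255

p(n) counts ways to write n as a sum of positive integers (order ignored).
Euler's pentagonal recurrence: p(k) = p(k-1) + p(k-2) - p(k-5) - p(k-7) + p(k-12) + p(k-15) - ... (offsets j(3j∓1)/2, signs ++--, p(0)=1, p(<0)=0).
DP table for k = 0..22: p(0)=1, p(1)=1, p(2)=2, p(3)=3, p(4)=5, p(5)=7, p(6)=11, p(7)=15, p(8)=22, p(9)=30, p(10)=42, p(11)=56, p(12)=77, p(13)=101, p(14)=135, p(15)=176, p(16)=231, p(17)=297, p(18)=385, p(19)=490, p(20)=627, p(21)=792, p(22)=1002.
Final step: p(23) = p(22) + p(21) - p(18) - p(16) + p(11) + p(8) - p(1)
= 1002 + 792 - 385 - 231 + 56 + 22 - 1
= 1255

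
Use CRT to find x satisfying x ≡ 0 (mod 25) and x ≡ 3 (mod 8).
75

Using Chinese Remainder Theorem:
M = 25 × 8 = 200
M1 = 8, M2 = 25
y1 = 8^(-1) mod 25 = 22
y2 = 25^(-1) mod 8 = 1
x = (0×8×22 + 3×25×1) mod 200 = 75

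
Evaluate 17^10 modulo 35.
4

Repeated squaring. Binary of 10 = 1010.
17^1 ≡ 17 (mod 35); 17^2 ≡ 9 (mod 35); 17^4 ≡ 11 (mod 35); 17^8 ≡ 16 (mod 35)
17^10 = 17^2 × 17^8 ≡ 4 (mod 35)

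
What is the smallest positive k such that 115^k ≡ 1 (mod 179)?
178

179 is prime, so ord(115) divides φ(179) = 178.
Divisors of 178: 1, 2, 89, 178.
Repeated squaring: 115^1 ≡ 115, 115^2 ≡ 158, 115^4 ≡ 83, 115^8 ≡ 87, 115^16 ≡ 51, 115^32 ≡ 95, 115^64 ≡ 75, 115^128 ≡ 76 (mod 179).
Test 115^d mod 179 for each divisor d in increasing order:
115^1 ≡ 115
115^2 ≡ 158
115^89 = 115^64·115^16·115^8·115^1 ≡ 178
115^178 = 115^128·115^32·115^16·115^2 ≡ 1  ← first divisor giving 1
The order is 178.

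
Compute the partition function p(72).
5392783

p(n) counts ways to write n as a sum of positive integers (order ignored).
Euler's pentagonal recurrence: p(k) = p(k-1) + p(k-2) - p(k-5) - p(k-7) + p(k-12) + p(k-15) - ... (offsets j(3j∓1)/2, signs ++--, p(0)=1, p(<0)=0).
DP table for k = 0..71: p(0)=1, p(1)=1, p(2)=2, p(3)=3, p(4)=5, p(5)=7, p(6)=11, p(7)=15, p(8)=22, p(9)=30, p(10)=42, p(11)=56, p(12)=77, p(13)=101, p(14)=135, p(15)=176, p(16)=231, p(17)=297, p(18)=385, p(19)=490, p(20)=627, p(21)=792, p(22)=1002, p(23)=1255, p(24)=1575, p(25)=1958, p(26)=2436, p(27)=3010, p(28)=3718, p(29)=4565, p(30)=5604, p(31)=6842, p(32)=8349, p(33)=10143, p(34)=12310, p(35)=14883, p(36)=17977, p(37)=21637, p(38)=26015, p(39)=31185, p(40)=37338, p(41)=44583, p(42)=53174, p(43)=63261, p(44)=75175, p(45)=89134, p(46)=105558, p(47)=124754, p(48)=147273, p(49)=173525, p(50)=204226, p(51)=239943, p(52)=281589, p(53)=329931, p(54)=386155, p(55)=451276, p(56)=526823, p(57)=614154, p(58)=715220, p(59)=831820, p(60)=966467, p(61)=1121505, p(62)=1300156, p(63)=1505499, p(64)=1741630, p(65)=2012558, p(66)=2323520, p(67)=2679689, p(68)=3087735, p(69)=3554345, p(70)=4087968, p(71)=4697205.
Final step: p(72) = p(71) + p(70) - p(67) - p(65) + p(60) + p(57) - p(50) - p(46) + p(37) + p(32) - p(21) - p(15) + p(2)
= 4697205 + 4087968 - 2679689 - 2012558 + 966467 + 614154 - 204226 - 105558 + 21637 + 8349 - 792 - 176 + 2
= 5392783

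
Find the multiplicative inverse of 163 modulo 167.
125

gcd(163, 167) = 1, so the inverse exists.
Extended Euclidean algorithm on (167, 163):
167 = 1 × 163 + 4  ⟹  4 = (1)·167 + (-1)·163
163 = 40 × 4 + 3  ⟹  3 = (-40)·167 + (41)·163
4 = 1 × 3 + 1  ⟹  1 = (41)·167 + (-42)·163
So (-42)·163 ≡ 1 (mod 167), i.e. 163^(-1) ≡ -42 ≡ 125 (mod 167).
Check: 163 × 125 = 20375 ≡ 1 (mod 167)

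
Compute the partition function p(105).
342325709

p(n) counts ways to write n as a sum of positive integers (order ignored).
Euler's pentagonal recurrence: p(k) = p(k-1) + p(k-2) - p(k-5) - p(k-7) + p(k-12) + p(k-15) - ... (offsets j(3j∓1)/2, signs ++--, p(0)=1, p(<0)=0).
DP table for k = 0..104: p(0)=1, p(1)=1, p(2)=2, p(3)=3, p(4)=5, p(5)=7, p(6)=11, p(7)=15, p(8)=22, p(9)=30, p(10)=42, p(11)=56, p(12)=77, p(13)=101, p(14)=135, p(15)=176, p(16)=231, p(17)=297, p(18)=385, p(19)=490, p(20)=627, p(21)=792, p(22)=1002, p(23)=1255, p(24)=1575, p(25)=1958, p(26)=2436, p(27)=3010, p(28)=3718, p(29)=4565, p(30)=5604, p(31)=6842, p(32)=8349, p(33)=10143, p(34)=12310, p(35)=14883, p(36)=17977, p(37)=21637, p(38)=26015, p(39)=31185, p(40)=37338, p(41)=44583, p(42)=53174, p(43)=63261, p(44)=75175, p(45)=89134, p(46)=105558, p(47)=124754, p(48)=147273, p(49)=173525, p(50)=204226, p(51)=239943, p(52)=281589, p(53)=329931, p(54)=386155, p(55)=451276, p(56)=526823, p(57)=614154, p(58)=715220, p(59)=831820, p(60)=966467, p(61)=1121505, p(62)=1300156, p(63)=1505499, p(64)=1741630, p(65)=2012558, p(66)=2323520, p(67)=2679689, p(68)=3087735, p(69)=3554345, p(70)=4087968, p(71)=4697205, p(72)=5392783, p(73)=6185689, p(74)=7089500, p(75)=8118264, p(76)=9289091, p(77)=10619863, p(78)=12132164, p(79)=13848650, p(80)=15796476, p(81)=18004327, p(82)=20506255, p(83)=23338469, p(84)=26543660, p(85)=30167357, p(86)=34262962, p(87)=38887673, p(88)=44108109, p(89)=49995925, p(90)=56634173, p(91)=64112359, p(92)=72533807, p(93)=82010177, p(94)=92669720, p(95)=104651419, p(96)=118114304, p(97)=133230930, p(98)=150198136, p(99)=169229875, p(100)=190569292, p(101)=214481126, p(102)=241265379, p(103)=271248950, p(104)=304801365.
Final step: p(105) = p(104) + p(103) - p(100) - p(98) + p(93) + p(90) - p(83) - p(79) + p(70) + p(65) - p(54) - p(48) + p(35) + p(28) - p(13) - p(5)
= 304801365 + 271248950 - 190569292 - 150198136 + 82010177 + 56634173 - 23338469 - 13848650 + 4087968 + 2012558 - 386155 - 147273 + 14883 + 3718 - 101 - 7
= 342325709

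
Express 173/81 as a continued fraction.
[2; 7, 2, 1, 3]

Euclidean algorithm steps:
173 = 2 × 81 + 11
81 = 7 × 11 + 4
11 = 2 × 4 + 3
4 = 1 × 3 + 1
3 = 3 × 1 + 0
Continued fraction: [2; 7, 2, 1, 3]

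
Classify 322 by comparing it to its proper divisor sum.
deficient

Proper divisors of 322: sum = 1 + 2 + 7 + 14 + 23 + 46 + 161 = 254
Since 254 < 322, 322 is deficient.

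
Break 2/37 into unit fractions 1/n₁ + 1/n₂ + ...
1/19 + 1/703

Greedy algorithm:
2/37: ceiling(37/2) = 19, use 1/19
1/703: ceiling(703/1) = 703, use 1/703
Result: 2/37 = 1/19 + 1/703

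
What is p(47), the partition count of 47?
124754

p(n) counts ways to write n as a sum of positive integers (order ignored).
Euler's pentagonal recurrence: p(k) = p(k-1) + p(k-2) - p(k-5) - p(k-7) + p(k-12) + p(k-15) - ... (offsets j(3j∓1)/2, signs ++--, p(0)=1, p(<0)=0).
DP table for k = 0..46: p(0)=1, p(1)=1, p(2)=2, p(3)=3, p(4)=5, p(5)=7, p(6)=11, p(7)=15, p(8)=22, p(9)=30, p(10)=42, p(11)=56, p(12)=77, p(13)=101, p(14)=135, p(15)=176, p(16)=231, p(17)=297, p(18)=385, p(19)=490, p(20)=627, p(21)=792, p(22)=1002, p(23)=1255, p(24)=1575, p(25)=1958, p(26)=2436, p(27)=3010, p(28)=3718, p(29)=4565, p(30)=5604, p(31)=6842, p(32)=8349, p(33)=10143, p(34)=12310, p(35)=14883, p(36)=17977, p(37)=21637, p(38)=26015, p(39)=31185, p(40)=37338, p(41)=44583, p(42)=53174, p(43)=63261, p(44)=75175, p(45)=89134, p(46)=105558.
Final step: p(47) = p(46) + p(45) - p(42) - p(40) + p(35) + p(32) - p(25) - p(21) + p(12) + p(7)
= 105558 + 89134 - 53174 - 37338 + 14883 + 8349 - 1958 - 792 + 77 + 15
= 124754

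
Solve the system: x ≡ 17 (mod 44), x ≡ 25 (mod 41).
1337

Using Chinese Remainder Theorem:
M = 44 × 41 = 1804
M1 = 41, M2 = 44
y1 = 41^(-1) mod 44 = 29
y2 = 44^(-1) mod 41 = 14
x = (17×41×29 + 25×44×14) mod 1804 = 1337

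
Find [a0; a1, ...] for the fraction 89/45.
[1; 1, 44]

Euclidean algorithm steps:
89 = 1 × 45 + 44
45 = 1 × 44 + 1
44 = 44 × 1 + 0
Continued fraction: [1; 1, 44]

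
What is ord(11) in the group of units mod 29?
28

29 is prime, so ord(11) divides φ(29) = 28.
Divisors of 28: 1, 2, 4, 7, 14, 28.
Repeated squaring: 11^1 ≡ 11, 11^2 ≡ 5, 11^4 ≡ 25, 11^8 ≡ 16, 11^16 ≡ 24 (mod 29).
Test 11^d mod 29 for each divisor d in increasing order:
11^1 ≡ 11
11^2 ≡ 5
11^4 ≡ 25
11^7 = 11^4·11^2·11^1 ≡ 12
11^14 = 11^8·11^4·11^2 ≡ 28
11^28 = 11^16·11^8·11^4 ≡ 1  ← first divisor giving 1
The order is 28.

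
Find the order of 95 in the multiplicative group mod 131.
130

131 is prime, so ord(95) divides φ(131) = 130.
Divisors of 130: 1, 2, 5, 10, 13, 26, 65, 130.
Repeated squaring: 95^1 ≡ 95, 95^2 ≡ 117, 95^4 ≡ 65, 95^8 ≡ 33, 95^16 ≡ 41, 95^32 ≡ 109, 95^64 ≡ 91, 95^128 ≡ 28 (mod 131).
Test 95^d mod 131 for each divisor d in increasing order:
95^1 ≡ 95
95^2 ≡ 117
95^5 = 95^4·95^1 ≡ 18
95^10 = 95^8·95^2 ≡ 62
95^13 = 95^8·95^4·95^1 ≡ 70
95^26 = 95^16·95^8·95^2 ≡ 53
95^65 = 95^64·95^1 ≡ 130
95^130 = 95^128·95^2 ≡ 1  ← first divisor giving 1
The order is 130.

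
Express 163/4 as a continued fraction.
[40; 1, 3]

Euclidean algorithm steps:
163 = 40 × 4 + 3
4 = 1 × 3 + 1
3 = 3 × 1 + 0
Continued fraction: [40; 1, 3]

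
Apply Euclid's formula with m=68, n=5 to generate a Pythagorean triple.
(4599, 680, 4649)

Euclid's formula: a = m² - n², b = 2mn, c = m² + n²
m = 68, n = 5
a = 68² - 5² = 4624 - 25 = 4599
b = 2 × 68 × 5 = 680
c = 68² + 5² = 4624 + 25 = 4649
Verification: 4599² + 680² = 21150801 + 462400 = 21613201 = 4649² ✓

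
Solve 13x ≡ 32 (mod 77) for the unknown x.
x ≡ 38 (mod 77)

gcd(13, 77) = 1, which divides 32, so solutions exist.
Find 13^(-1) mod 77 by the extended Euclidean algorithm:
77 = 5 × 13 + 12  ⟹  12 = (1)·77 + (-5)·13
13 = 1 × 12 + 1  ⟹  1 = (-1)·77 + (6)·13
So (6)·13 ≡ 1 (mod 77), i.e. 13^(-1) ≡ 6 (mod 77).
x ≡ 6 × 32 = 192 ≡ 38 (mod 77).
Check: 13 × 38 = 494 ≡ 32 (mod 77).
Unique solution: x ≡ 38 (mod 77)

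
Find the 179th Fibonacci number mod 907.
544

Matrix identity: Q^n = [[F_(n+1), F_n], [F_n, F_(n-1)]] with Q = [[1,1],[1,0]].
n = 179 = 10110011₂. Square-and-multiply, entries mod 907:
Q^1 = [[1,1],[1,0]]
Q^2 = (Q^1)² = [[2,1],[1,1]]
Q^5 = (Q^2)²·Q = [[8,5],[5,3]]
Q^11 = (Q^5)²·Q = [[144,89],[89,55]]
Q^22 = (Q^11)² = [[540,478],[478,62]]
Q^44 = (Q^22)² = [[373,237],[237,136]]
Q^89 = (Q^44)²·Q = [[295,293],[293,2]]
Q^179 = (Q^89)²·Q = [[493,544],[544,856]]
F_179 mod 907 = Q^179[0][1] = 544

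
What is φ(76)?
36

76 = 2^2 × 19
φ(n) = n × ∏(1 - 1/p) for each prime p dividing n
φ(76) = 76 × (1 - 1/2) × (1 - 1/19) = 36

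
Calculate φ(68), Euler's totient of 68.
32

68 = 2^2 × 17
φ(n) = n × ∏(1 - 1/p) for each prime p dividing n
φ(68) = 68 × (1 - 1/2) × (1 - 1/17) = 32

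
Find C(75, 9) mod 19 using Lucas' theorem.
18

Using Lucas' theorem:
Write n=75 and k=9 in base 19:
n in base 19: [3, 18]
k in base 19: [0, 9]
C(75,9) mod 19 = ∏ C(n_i, k_i) mod 19
Digit binomials (mod 19): C(3,0) = 1; C(18,9) = 48620 ≡ 18
Product: 1 × 18 = 18 ≡ 18 (mod 19)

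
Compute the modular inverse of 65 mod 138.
17

gcd(65, 138) = 1, so the inverse exists.
Extended Euclidean algorithm on (138, 65):
138 = 2 × 65 + 8  ⟹  8 = (1)·138 + (-2)·65
65 = 8 × 8 + 1  ⟹  1 = (-8)·138 + (17)·65
So (17)·65 ≡ 1 (mod 138), i.e. 65^(-1) ≡ 17 (mod 138).
Check: 65 × 17 = 1105 ≡ 1 (mod 138)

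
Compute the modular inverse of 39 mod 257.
145

gcd(39, 257) = 1, so the inverse exists.
Extended Euclidean algorithm on (257, 39):
257 = 6 × 39 + 23  ⟹  23 = (1)·257 + (-6)·39
39 = 1 × 23 + 16  ⟹  16 = (-1)·257 + (7)·39
23 = 1 × 16 + 7  ⟹  7 = (2)·257 + (-13)·39
16 = 2 × 7 + 2  ⟹  2 = (-5)·257 + (33)·39
7 = 3 × 2 + 1  ⟹  1 = (17)·257 + (-112)·39
So (-112)·39 ≡ 1 (mod 257), i.e. 39^(-1) ≡ -112 ≡ 145 (mod 257).
Check: 39 × 145 = 5655 ≡ 1 (mod 257)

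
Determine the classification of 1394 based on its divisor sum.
deficient

Proper divisors of 1394: sum = 1 + 2 + 17 + 34 + 41 + 82 + 697 = 874
Since 874 < 1394, 1394 is deficient.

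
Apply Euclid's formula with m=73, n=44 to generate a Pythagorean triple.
(3393, 6424, 7265)

Euclid's formula: a = m² - n², b = 2mn, c = m² + n²
m = 73, n = 44
a = 73² - 44² = 5329 - 1936 = 3393
b = 2 × 73 × 44 = 6424
c = 73² + 44² = 5329 + 1936 = 7265
Verification: 3393² + 6424² = 11512449 + 41267776 = 52780225 = 7265² ✓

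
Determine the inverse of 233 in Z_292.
193

gcd(233, 292) = 1, so the inverse exists.
Extended Euclidean algorithm on (292, 233):
292 = 1 × 233 + 59  ⟹  59 = (1)·292 + (-1)·233
233 = 3 × 59 + 56  ⟹  56 = (-3)·292 + (4)·233
59 = 1 × 56 + 3  ⟹  3 = (4)·292 + (-5)·233
56 = 18 × 3 + 2  ⟹  2 = (-75)·292 + (94)·233
3 = 1 × 2 + 1  ⟹  1 = (79)·292 + (-99)·233
So (-99)·233 ≡ 1 (mod 292), i.e. 233^(-1) ≡ -99 ≡ 193 (mod 292).
Check: 233 × 193 = 44969 ≡ 1 (mod 292)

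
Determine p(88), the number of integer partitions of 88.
44108109

p(n) counts ways to write n as a sum of positive integers (order ignored).
Euler's pentagonal recurrence: p(k) = p(k-1) + p(k-2) - p(k-5) - p(k-7) + p(k-12) + p(k-15) - ... (offsets j(3j∓1)/2, signs ++--, p(0)=1, p(<0)=0).
DP table for k = 0..87: p(0)=1, p(1)=1, p(2)=2, p(3)=3, p(4)=5, p(5)=7, p(6)=11, p(7)=15, p(8)=22, p(9)=30, p(10)=42, p(11)=56, p(12)=77, p(13)=101, p(14)=135, p(15)=176, p(16)=231, p(17)=297, p(18)=385, p(19)=490, p(20)=627, p(21)=792, p(22)=1002, p(23)=1255, p(24)=1575, p(25)=1958, p(26)=2436, p(27)=3010, p(28)=3718, p(29)=4565, p(30)=5604, p(31)=6842, p(32)=8349, p(33)=10143, p(34)=12310, p(35)=14883, p(36)=17977, p(37)=21637, p(38)=26015, p(39)=31185, p(40)=37338, p(41)=44583, p(42)=53174, p(43)=63261, p(44)=75175, p(45)=89134, p(46)=105558, p(47)=124754, p(48)=147273, p(49)=173525, p(50)=204226, p(51)=239943, p(52)=281589, p(53)=329931, p(54)=386155, p(55)=451276, p(56)=526823, p(57)=614154, p(58)=715220, p(59)=831820, p(60)=966467, p(61)=1121505, p(62)=1300156, p(63)=1505499, p(64)=1741630, p(65)=2012558, p(66)=2323520, p(67)=2679689, p(68)=3087735, p(69)=3554345, p(70)=4087968, p(71)=4697205, p(72)=5392783, p(73)=6185689, p(74)=7089500, p(75)=8118264, p(76)=9289091, p(77)=10619863, p(78)=12132164, p(79)=13848650, p(80)=15796476, p(81)=18004327, p(82)=20506255, p(83)=23338469, p(84)=26543660, p(85)=30167357, p(86)=34262962, p(87)=38887673.
Final step: p(88) = p(87) + p(86) - p(83) - p(81) + p(76) + p(73) - p(66) - p(62) + p(53) + p(48) - p(37) - p(31) + p(18) + p(11)
= 38887673 + 34262962 - 23338469 - 18004327 + 9289091 + 6185689 - 2323520 - 1300156 + 329931 + 147273 - 21637 - 6842 + 385 + 56
= 44108109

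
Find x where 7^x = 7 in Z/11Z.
1

Baby-step giant-step with step n = ⌈√11⌉ = 4.
Baby steps 7^j mod 11 (j:value) for j=0..3: 0:1, 1:7, 2:5, 3:2.
h = 7 is already in the table at j=1, so x = 1.
Check: 7^1 ≡ 7 (mod 11).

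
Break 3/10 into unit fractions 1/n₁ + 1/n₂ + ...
1/4 + 1/20

Greedy algorithm:
3/10: ceiling(10/3) = 4, use 1/4
1/20: ceiling(20/1) = 20, use 1/20
Result: 3/10 = 1/4 + 1/20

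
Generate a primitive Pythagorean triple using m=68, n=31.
(3663, 4216, 5585)

Euclid's formula: a = m² - n², b = 2mn, c = m² + n²
m = 68, n = 31
a = 68² - 31² = 4624 - 961 = 3663
b = 2 × 68 × 31 = 4216
c = 68² + 31² = 4624 + 961 = 5585
Verification: 3663² + 4216² = 13417569 + 17774656 = 31192225 = 5585² ✓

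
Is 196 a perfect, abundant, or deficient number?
abundant

Proper divisors of 196: sum = 1 + 2 + 4 + 7 + 14 + 28 + 49 + 98 = 203
Since 203 > 196, 196 is abundant.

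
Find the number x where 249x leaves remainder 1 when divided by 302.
245

gcd(249, 302) = 1, so the inverse exists.
Extended Euclidean algorithm on (302, 249):
302 = 1 × 249 + 53  ⟹  53 = (1)·302 + (-1)·249
249 = 4 × 53 + 37  ⟹  37 = (-4)·302 + (5)·249
53 = 1 × 37 + 16  ⟹  16 = (5)·302 + (-6)·249
37 = 2 × 16 + 5  ⟹  5 = (-14)·302 + (17)·249
16 = 3 × 5 + 1  ⟹  1 = (47)·302 + (-57)·249
So (-57)·249 ≡ 1 (mod 302), i.e. 249^(-1) ≡ -57 ≡ 245 (mod 302).
Check: 249 × 245 = 61005 ≡ 1 (mod 302)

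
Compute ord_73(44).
72

73 is prime, so ord(44) divides φ(73) = 72.
Divisors of 72: 1, 2, 3, 4, 6, 8, 9, 12, 18, 24, 36, 72.
Repeated squaring: 44^1 ≡ 44, 44^2 ≡ 38, 44^4 ≡ 57, 44^8 ≡ 37, 44^16 ≡ 55, 44^32 ≡ 32, 44^64 ≡ 2 (mod 73).
Test 44^d mod 73 for each divisor d in increasing order:
44^1 ≡ 44
44^2 ≡ 38
44^3 = 44^2·44^1 ≡ 66
44^4 ≡ 57
44^6 = 44^4·44^2 ≡ 49
44^8 ≡ 37
44^9 = 44^8·44^1 ≡ 22
44^12 = 44^8·44^4 ≡ 65
44^18 = 44^16·44^2 ≡ 46
44^24 = 44^16·44^8 ≡ 64
44^36 = 44^32·44^4 ≡ 72
44^72 = 44^64·44^8 ≡ 1  ← first divisor giving 1
The order is 72.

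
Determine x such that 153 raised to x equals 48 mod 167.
72

Baby-step giant-step with step n = ⌈√167⌉ = 13.
Baby steps 153^j mod 167 (j:value) for j=0..12: 0:1, 1:153, 2:29, 3:95, 4:6, 5:83, 6:7, 7:69, 8:36, 9:164, 10:42, 11:80, 12:49.
Giant-step multiplier: 153^(-13) ≡ 153^(166-13) = 153^153 ≡ 102 (mod 167).
Giant steps γ_i = 48·102^i mod 167: γ_0=48, γ_1=53, γ_2=62, γ_3=145, γ_4=94, γ_5=69 (in table at j=7).
x = i·n + j = 5·13 + 7 = 72.
Check: 153^72 ≡ 48 (mod 167).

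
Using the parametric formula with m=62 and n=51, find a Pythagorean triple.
(1243, 6324, 6445)

Euclid's formula: a = m² - n², b = 2mn, c = m² + n²
m = 62, n = 51
a = 62² - 51² = 3844 - 2601 = 1243
b = 2 × 62 × 51 = 6324
c = 62² + 51² = 3844 + 2601 = 6445
Verification: 1243² + 6324² = 1545049 + 39992976 = 41538025 = 6445² ✓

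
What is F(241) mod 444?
85

Matrix identity: Q^n = [[F_(n+1), F_n], [F_n, F_(n-1)]] with Q = [[1,1],[1,0]].
n = 241 = 11110001₂. Square-and-multiply, entries mod 444:
Q^1 = [[1,1],[1,0]]
Q^3 = (Q^1)²·Q = [[3,2],[2,1]]
Q^7 = (Q^3)²·Q = [[21,13],[13,8]]
Q^15 = (Q^7)²·Q = [[99,166],[166,377]]
Q^30 = (Q^15)² = [[61,428],[428,77]]
Q^60 = (Q^30)² = [[425,12],[12,413]]
Q^120 = (Q^60)² = [[61,288],[288,217]]
Q^241 = (Q^120)²·Q = [[229,85],[85,144]]
F_241 mod 444 = Q^241[0][1] = 85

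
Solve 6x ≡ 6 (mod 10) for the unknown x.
x ≡ 1 (mod 5)

gcd(6, 10) = 2, which divides 6, so solutions exist.
Divide through by 2: 3x ≡ 3 (mod 5).
Find 3^(-1) mod 5 by the extended Euclidean algorithm:
5 = 1 × 3 + 2  ⟹  2 = (1)·5 + (-1)·3
3 = 1 × 2 + 1  ⟹  1 = (-1)·5 + (2)·3
So (2)·3 ≡ 1 (mod 5), i.e. 3^(-1) ≡ 2 (mod 5).
x ≡ 2 × 3 = 6 ≡ 1 (mod 5).
Check: 6 × 1 = 6 ≡ 6 (mod 10).
x ≡ 1 (mod 5), giving 2 solutions mod 10.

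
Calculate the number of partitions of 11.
56

p(n) counts ways to write n as a sum of positive integers (order ignored).
Euler's pentagonal recurrence: p(k) = p(k-1) + p(k-2) - p(k-5) - p(k-7) + p(k-12) + p(k-15) - ... (offsets j(3j∓1)/2, signs ++--, p(0)=1, p(<0)=0).
DP table for k = 0..10: p(0)=1, p(1)=1, p(2)=2, p(3)=3, p(4)=5, p(5)=7, p(6)=11, p(7)=15, p(8)=22, p(9)=30, p(10)=42.
Final step: p(11) = p(10) + p(9) - p(6) - p(4)
= 42 + 30 - 11 - 5
= 56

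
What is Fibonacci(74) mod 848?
337

Matrix identity: Q^n = [[F_(n+1), F_n], [F_n, F_(n-1)]] with Q = [[1,1],[1,0]].
n = 74 = 1001010₂. Square-and-multiply, entries mod 848:
Q^1 = [[1,1],[1,0]]
Q^2 = (Q^1)² = [[2,1],[1,1]]
Q^4 = (Q^2)² = [[5,3],[3,2]]
Q^9 = (Q^4)²·Q = [[55,34],[34,21]]
Q^18 = (Q^9)² = [[789,40],[40,749]]
Q^37 = (Q^18)²·Q = [[457,841],[841,464]]
Q^74 = (Q^37)² = [[290,337],[337,801]]
F_74 mod 848 = Q^74[0][1] = 337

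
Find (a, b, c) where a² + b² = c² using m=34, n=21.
(715, 1428, 1597)

Euclid's formula: a = m² - n², b = 2mn, c = m² + n²
m = 34, n = 21
a = 34² - 21² = 1156 - 441 = 715
b = 2 × 34 × 21 = 1428
c = 34² + 21² = 1156 + 441 = 1597
Verification: 715² + 1428² = 511225 + 2039184 = 2550409 = 1597² ✓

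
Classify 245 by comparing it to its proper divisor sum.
deficient

Proper divisors of 245: sum = 1 + 5 + 7 + 35 + 49 = 97
Since 97 < 245, 245 is deficient.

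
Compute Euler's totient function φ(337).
336

337 = 337
φ(n) = n × ∏(1 - 1/p) for each prime p dividing n
φ(337) = 337 × (1 - 1/337) = 336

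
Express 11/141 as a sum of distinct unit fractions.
1/13 + 1/917 + 1/1680861

Greedy algorithm:
11/141: ceiling(141/11) = 13, use 1/13
2/1833: ceiling(1833/2) = 917, use 1/917
1/1680861: ceiling(1680861/1) = 1680861, use 1/1680861
Result: 11/141 = 1/13 + 1/917 + 1/1680861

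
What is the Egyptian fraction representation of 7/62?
1/9 + 1/558

Greedy algorithm:
7/62: ceiling(62/7) = 9, use 1/9
1/558: ceiling(558/1) = 558, use 1/558
Result: 7/62 = 1/9 + 1/558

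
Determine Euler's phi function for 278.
138

278 = 2 × 139
φ(n) = n × ∏(1 - 1/p) for each prime p dividing n
φ(278) = 278 × (1 - 1/2) × (1 - 1/139) = 138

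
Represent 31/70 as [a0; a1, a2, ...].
[0; 2, 3, 1, 7]

Euclidean algorithm steps:
31 = 0 × 70 + 31
70 = 2 × 31 + 8
31 = 3 × 8 + 7
8 = 1 × 7 + 1
7 = 7 × 1 + 0
Continued fraction: [0; 2, 3, 1, 7]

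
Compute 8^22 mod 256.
0

Repeated squaring. Binary of 22 = 10110.
8^1 ≡ 8 (mod 256); 8^2 ≡ 64 (mod 256); 8^4 ≡ 0 (mod 256); 8^8 ≡ 0 (mod 256); 8^16 ≡ 0 (mod 256)
8^22 = 8^2 × 8^4 × 8^16 ≡ 0 (mod 256)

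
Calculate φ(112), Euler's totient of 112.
48

112 = 2^4 × 7
φ(n) = n × ∏(1 - 1/p) for each prime p dividing n
φ(112) = 112 × (1 - 1/2) × (1 - 1/7) = 48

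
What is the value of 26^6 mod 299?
39

Repeated squaring. Binary of 6 = 110.
26^1 ≡ 26 (mod 299); 26^2 ≡ 78 (mod 299); 26^4 ≡ 104 (mod 299)
26^6 = 26^2 × 26^4 ≡ 39 (mod 299)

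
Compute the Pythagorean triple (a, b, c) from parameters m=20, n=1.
(399, 40, 401)

Euclid's formula: a = m² - n², b = 2mn, c = m² + n²
m = 20, n = 1
a = 20² - 1² = 400 - 1 = 399
b = 2 × 20 × 1 = 40
c = 20² + 1² = 400 + 1 = 401
Verification: 399² + 40² = 159201 + 1600 = 160801 = 401² ✓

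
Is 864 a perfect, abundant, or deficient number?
abundant

Proper divisors of 864: sum = 1 + 2 + 3 + 4 + 6 + 8 + 9 + 12 + ... + 144 + 216 + 288 + 432 (23 divisors) = 1656
Since 1656 > 864, 864 is abundant.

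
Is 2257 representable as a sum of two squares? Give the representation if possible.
24² + 41² (a=24, b=41)

Factorization: 2257 = 37 × 61
By Fermat: n is sum of two squares iff every prime p ≡ 3 (mod 4) appears to even power.
All primes ≡ 3 (mod 4) appear to even power.
Search a = 0, 1, 2, … for 2257 - a² a perfect square: first hit at a = 24: 2257 - 576 = 1681 = 41².
2257 = 24² + 41² = 576 + 1681 ✓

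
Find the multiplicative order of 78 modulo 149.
148

149 is prime, so ord(78) divides φ(149) = 148.
Divisors of 148: 1, 2, 4, 37, 74, 148.
Repeated squaring: 78^1 ≡ 78, 78^2 ≡ 124, 78^4 ≡ 29, 78^8 ≡ 96, 78^16 ≡ 127, 78^32 ≡ 37, 78^64 ≡ 28, 78^128 ≡ 39 (mod 149).
Test 78^d mod 149 for each divisor d in increasing order:
78^1 ≡ 78
78^2 ≡ 124
78^4 ≡ 29
78^37 = 78^32·78^4·78^1 ≡ 105
78^74 = 78^64·78^8·78^2 ≡ 148
78^148 = 78^128·78^16·78^4 ≡ 1  ← first divisor giving 1
The order is 148.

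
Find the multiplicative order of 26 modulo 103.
51

103 is prime, so ord(26) divides φ(103) = 102.
Divisors of 102: 1, 2, 3, 6, 17, 34, 51, 102.
Repeated squaring: 26^1 ≡ 26, 26^2 ≡ 58, 26^4 ≡ 68, 26^8 ≡ 92, 26^16 ≡ 18, 26^32 ≡ 15, 26^64 ≡ 19 (mod 103).
Test 26^d mod 103 for each divisor d in increasing order:
26^1 ≡ 26
26^2 ≡ 58
26^3 = 26^2·26^1 ≡ 66
26^6 = 26^4·26^2 ≡ 30
26^17 = 26^16·26^1 ≡ 56
26^34 = 26^32·26^2 ≡ 46
26^51 = 26^32·26^16·26^2·26^1 ≡ 1  ← first divisor giving 1
The order is 51.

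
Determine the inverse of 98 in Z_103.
41

gcd(98, 103) = 1, so the inverse exists.
Extended Euclidean algorithm on (103, 98):
103 = 1 × 98 + 5  ⟹  5 = (1)·103 + (-1)·98
98 = 19 × 5 + 3  ⟹  3 = (-19)·103 + (20)·98
5 = 1 × 3 + 2  ⟹  2 = (20)·103 + (-21)·98
3 = 1 × 2 + 1  ⟹  1 = (-39)·103 + (41)·98
So (41)·98 ≡ 1 (mod 103), i.e. 98^(-1) ≡ 41 (mod 103).
Check: 98 × 41 = 4018 ≡ 1 (mod 103)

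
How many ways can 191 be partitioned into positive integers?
1820701100652

p(n) counts ways to write n as a sum of positive integers (order ignored).
Euler's pentagonal recurrence: p(k) = p(k-1) + p(k-2) - p(k-5) - p(k-7) + p(k-12) + p(k-15) - ... (offsets j(3j∓1)/2, signs ++--, p(0)=1, p(<0)=0).
DP table for k = 0..190: p(0)=1, p(1)=1, p(2)=2, p(3)=3, p(4)=5, p(5)=7, p(6)=11, p(7)=15, p(8)=22, p(9)=30, p(10)=42, p(11)=56, p(12)=77, p(13)=101, p(14)=135, p(15)=176, p(16)=231, p(17)=297, p(18)=385, p(19)=490, p(20)=627, p(21)=792, p(22)=1002, p(23)=1255, p(24)=1575, p(25)=1958, p(26)=2436, p(27)=3010, p(28)=3718, p(29)=4565, p(30)=5604, p(31)=6842, p(32)=8349, p(33)=10143, p(34)=12310, p(35)=14883, p(36)=17977, p(37)=21637, p(38)=26015, p(39)=31185, p(40)=37338, p(41)=44583, p(42)=53174, p(43)=63261, p(44)=75175, p(45)=89134, p(46)=105558, p(47)=124754, p(48)=147273, p(49)=173525, p(50)=204226, p(51)=239943, p(52)=281589, p(53)=329931, p(54)=386155, p(55)=451276, p(56)=526823, p(57)=614154, p(58)=715220, p(59)=831820, p(60)=966467, p(61)=1121505, p(62)=1300156, p(63)=1505499, p(64)=1741630, p(65)=2012558, p(66)=2323520, p(67)=2679689, p(68)=3087735, p(69)=3554345, p(70)=4087968, p(71)=4697205, p(72)=5392783, p(73)=6185689, p(74)=7089500, p(75)=8118264, p(76)=9289091, p(77)=10619863, p(78)=12132164, p(79)=13848650, p(80)=15796476, p(81)=18004327, p(82)=20506255, p(83)=23338469, p(84)=26543660, p(85)=30167357, p(86)=34262962, p(87)=38887673, p(88)=44108109, p(89)=49995925, p(90)=56634173, p(91)=64112359, p(92)=72533807, p(93)=82010177, p(94)=92669720, p(95)=104651419, p(96)=118114304, p(97)=133230930, p(98)=150198136, p(99)=169229875, p(100)=190569292, p(101)=214481126, p(102)=241265379, p(103)=271248950, p(104)=304801365, p(105)=342325709, p(106)=384276336, p(107)=431149389, p(108)=483502844, p(109)=541946240, p(110)=607163746, p(111)=679903203, p(112)=761002156, p(113)=851376628, p(114)=952050665, p(115)=1064144451, p(116)=1188908248, p(117)=1327710076, p(118)=1482074143, p(119)=1653668665, p(120)=1844349560, p(121)=2056148051, p(122)=2291320912, p(123)=2552338241, p(124)=2841940500, p(125)=3163127352, p(126)=3519222692, p(127)=3913864295, p(128)=4351078600, p(129)=4835271870, p(130)=5371315400, p(131)=5964539504, p(132)=6620830889, p(133)=7346629512, p(134)=8149040695, p(135)=9035836076, p(136)=10015581680, p(137)=11097645016, p(138)=12292341831, p(139)=13610949895, p(140)=15065878135, p(141)=16670689208, p(142)=18440293320, p(143)=20390982757, p(144)=22540654445, p(145)=24908858009, p(146)=27517052599, p(147)=30388671978, p(148)=33549419497, p(149)=37027355200, p(150)=40853235313, p(151)=45060624582, p(152)=49686288421, p(153)=54770336324, p(154)=60356673280, p(155)=66493182097, p(156)=73232243759, p(157)=80630964769, p(158)=88751778802, p(159)=97662728555, p(160)=107438159466, p(161)=118159068427, p(162)=129913904637, p(163)=142798995930, p(164)=156919475295, p(165)=172389800255, p(166)=189334822579, p(167)=207890420102, p(168)=228204732751, p(169)=250438925115, p(170)=274768617130, p(171)=301384802048, p(172)=330495499613, p(173)=362326859895, p(174)=397125074750, p(175)=435157697830, p(176)=476715857290, p(177)=522115831195, p(178)=571701605655, p(179)=625846753120, p(180)=684957390936, p(181)=749474411781, p(182)=819876908323, p(183)=896684817527, p(184)=980462880430, p(185)=1071823774337, p(186)=1171432692373, p(187)=1280011042268, p(188)=1398341745571, p(189)=1527273599625, p(190)=1667727404093.
Final step: p(191) = p(190) + p(189) - p(186) - p(184) + p(179) + p(176) - p(169) - p(165) + p(156) + p(151) - p(140) - p(134) + p(121) + p(114) - p(99) - p(91) + p(74) + p(65) - p(46) - p(36) + p(15) + p(4)
= 1667727404093 + 1527273599625 - 1171432692373 - 980462880430 + 625846753120 + 476715857290 - 250438925115 - 172389800255 + 73232243759 + 45060624582 - 15065878135 - 8149040695 + 2056148051 + 952050665 - 169229875 - 64112359 + 7089500 + 2012558 - 105558 - 17977 + 176 + 5
= 1820701100652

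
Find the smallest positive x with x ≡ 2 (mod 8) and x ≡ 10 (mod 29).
10

Using Chinese Remainder Theorem:
M = 8 × 29 = 232
M1 = 29, M2 = 8
y1 = 29^(-1) mod 8 = 5
y2 = 8^(-1) mod 29 = 11
x = (2×29×5 + 10×8×11) mod 232 = 10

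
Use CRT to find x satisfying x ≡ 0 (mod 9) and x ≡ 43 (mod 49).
288

Using Chinese Remainder Theorem:
M = 9 × 49 = 441
M1 = 49, M2 = 9
y1 = 49^(-1) mod 9 = 7
y2 = 9^(-1) mod 49 = 11
x = (0×49×7 + 43×9×11) mod 441 = 288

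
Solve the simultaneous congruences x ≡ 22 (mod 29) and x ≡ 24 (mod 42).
486

Using Chinese Remainder Theorem:
M = 29 × 42 = 1218
M1 = 42, M2 = 29
y1 = 42^(-1) mod 29 = 9
y2 = 29^(-1) mod 42 = 29
x = (22×42×9 + 24×29×29) mod 1218 = 486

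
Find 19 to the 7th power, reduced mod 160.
59

Repeated squaring. Binary of 7 = 111.
19^1 ≡ 19 (mod 160); 19^2 ≡ 41 (mod 160); 19^4 ≡ 81 (mod 160)
19^7 = 19^1 × 19^2 × 19^4 ≡ 59 (mod 160)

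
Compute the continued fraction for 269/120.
[2; 4, 7, 4]

Euclidean algorithm steps:
269 = 2 × 120 + 29
120 = 4 × 29 + 4
29 = 7 × 4 + 1
4 = 4 × 1 + 0
Continued fraction: [2; 4, 7, 4]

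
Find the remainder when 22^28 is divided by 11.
0

Repeated squaring. Binary of 28 = 11100.
22^1 ≡ 0 (mod 11); 22^2 ≡ 0 (mod 11); 22^4 ≡ 0 (mod 11); 22^8 ≡ 0 (mod 11); 22^16 ≡ 0 (mod 11)
22^28 = 22^4 × 22^8 × 22^16 ≡ 0 (mod 11)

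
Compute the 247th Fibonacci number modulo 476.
209

Matrix identity: Q^n = [[F_(n+1), F_n], [F_n, F_(n-1)]] with Q = [[1,1],[1,0]].
n = 247 = 11110111₂. Square-and-multiply, entries mod 476:
Q^1 = [[1,1],[1,0]]
Q^3 = (Q^1)²·Q = [[3,2],[2,1]]
Q^7 = (Q^3)²·Q = [[21,13],[13,8]]
Q^15 = (Q^7)²·Q = [[35,134],[134,377]]
Q^30 = (Q^15)² = [[141,468],[468,149]]
Q^61 = (Q^30)²·Q = [[13,429],[429,60]]
Q^123 = (Q^61)²·Q = [[375,474],[474,377]]
Q^247 = (Q^123)²·Q = [[133,209],[209,400]]
F_247 mod 476 = Q^247[0][1] = 209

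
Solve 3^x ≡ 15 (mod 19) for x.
5

Baby-step giant-step with step n = ⌈√19⌉ = 5.
Baby steps 3^j mod 19 (j:value) for j=0..4: 0:1, 1:3, 2:9, 3:8, 4:5.
Giant-step multiplier: 3^(-5) ≡ 3^(18-5) = 3^13 ≡ 14 (mod 19).
Giant steps γ_i = 15·14^i mod 19: γ_0=15, γ_1=1 (in table at j=0).
x = i·n + j = 1·5 + 0 = 5.
Check: 3^5 ≡ 15 (mod 19).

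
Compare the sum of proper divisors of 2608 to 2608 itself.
deficient

Proper divisors of 2608: sum = 1 + 2 + 4 + 8 + 16 + 163 + 326 + 652 + 1304 = 2476
Since 2476 < 2608, 2608 is deficient.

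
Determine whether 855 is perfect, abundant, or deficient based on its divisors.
deficient

Proper divisors of 855: sum = 1 + 3 + 5 + 9 + 15 + 19 + 45 + 57 + 95 + 171 + 285 = 705
Since 705 < 855, 855 is deficient.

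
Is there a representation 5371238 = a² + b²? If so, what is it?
Not possible

Factorization: 5371238 = 2 × 139^3
By Fermat: n is sum of two squares iff every prime p ≡ 3 (mod 4) appears to even power.
Prime(s) ≡ 3 (mod 4) with odd exponent: [(139, 3)]
Therefore 5371238 cannot be expressed as a² + b².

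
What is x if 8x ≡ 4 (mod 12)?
x ≡ 2 (mod 3)

gcd(8, 12) = 4, which divides 4, so solutions exist.
Divide through by 4: 2x ≡ 1 (mod 3).
Find 2^(-1) mod 3 by the extended Euclidean algorithm:
3 = 1 × 2 + 1  ⟹  1 = (1)·3 + (-1)·2
So (-1)·2 ≡ 1 (mod 3), i.e. 2^(-1) ≡ -1 ≡ 2 (mod 3).
x ≡ 2 × 1 = 2 ≡ 2 (mod 3).
Check: 8 × 2 = 16 ≡ 4 (mod 12).
x ≡ 2 (mod 3), giving 4 solutions mod 12.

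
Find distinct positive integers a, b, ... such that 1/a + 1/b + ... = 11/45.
1/5 + 1/23 + 1/1035

Greedy algorithm:
11/45: ceiling(45/11) = 5, use 1/5
2/45: ceiling(45/2) = 23, use 1/23
1/1035: ceiling(1035/1) = 1035, use 1/1035
Result: 11/45 = 1/5 + 1/23 + 1/1035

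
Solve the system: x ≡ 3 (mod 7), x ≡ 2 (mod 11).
24

Using Chinese Remainder Theorem:
M = 7 × 11 = 77
M1 = 11, M2 = 7
y1 = 11^(-1) mod 7 = 2
y2 = 7^(-1) mod 11 = 8
x = (3×11×2 + 2×7×8) mod 77 = 24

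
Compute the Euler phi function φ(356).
176

356 = 2^2 × 89
φ(n) = n × ∏(1 - 1/p) for each prime p dividing n
φ(356) = 356 × (1 - 1/2) × (1 - 1/89) = 176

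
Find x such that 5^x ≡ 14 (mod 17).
5

Baby-step giant-step with step n = ⌈√17⌉ = 5.
Baby steps 5^j mod 17 (j:value) for j=0..4: 0:1, 1:5, 2:8, 3:6, 4:13.
Giant-step multiplier: 5^(-5) ≡ 5^(16-5) = 5^11 ≡ 11 (mod 17).
Giant steps γ_i = 14·11^i mod 17: γ_0=14, γ_1=1 (in table at j=0).
x = i·n + j = 1·5 + 0 = 5.
Check: 5^5 ≡ 14 (mod 17).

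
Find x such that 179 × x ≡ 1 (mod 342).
107

gcd(179, 342) = 1, so the inverse exists.
Extended Euclidean algorithm on (342, 179):
342 = 1 × 179 + 163  ⟹  163 = (1)·342 + (-1)·179
179 = 1 × 163 + 16  ⟹  16 = (-1)·342 + (2)·179
163 = 10 × 16 + 3  ⟹  3 = (11)·342 + (-21)·179
16 = 5 × 3 + 1  ⟹  1 = (-56)·342 + (107)·179
So (107)·179 ≡ 1 (mod 342), i.e. 179^(-1) ≡ 107 (mod 342).
Check: 179 × 107 = 19153 ≡ 1 (mod 342)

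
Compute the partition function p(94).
92669720

p(n) counts ways to write n as a sum of positive integers (order ignored).
Euler's pentagonal recurrence: p(k) = p(k-1) + p(k-2) - p(k-5) - p(k-7) + p(k-12) + p(k-15) - ... (offsets j(3j∓1)/2, signs ++--, p(0)=1, p(<0)=0).
DP table for k = 0..93: p(0)=1, p(1)=1, p(2)=2, p(3)=3, p(4)=5, p(5)=7, p(6)=11, p(7)=15, p(8)=22, p(9)=30, p(10)=42, p(11)=56, p(12)=77, p(13)=101, p(14)=135, p(15)=176, p(16)=231, p(17)=297, p(18)=385, p(19)=490, p(20)=627, p(21)=792, p(22)=1002, p(23)=1255, p(24)=1575, p(25)=1958, p(26)=2436, p(27)=3010, p(28)=3718, p(29)=4565, p(30)=5604, p(31)=6842, p(32)=8349, p(33)=10143, p(34)=12310, p(35)=14883, p(36)=17977, p(37)=21637, p(38)=26015, p(39)=31185, p(40)=37338, p(41)=44583, p(42)=53174, p(43)=63261, p(44)=75175, p(45)=89134, p(46)=105558, p(47)=124754, p(48)=147273, p(49)=173525, p(50)=204226, p(51)=239943, p(52)=281589, p(53)=329931, p(54)=386155, p(55)=451276, p(56)=526823, p(57)=614154, p(58)=715220, p(59)=831820, p(60)=966467, p(61)=1121505, p(62)=1300156, p(63)=1505499, p(64)=1741630, p(65)=2012558, p(66)=2323520, p(67)=2679689, p(68)=3087735, p(69)=3554345, p(70)=4087968, p(71)=4697205, p(72)=5392783, p(73)=6185689, p(74)=7089500, p(75)=8118264, p(76)=9289091, p(77)=10619863, p(78)=12132164, p(79)=13848650, p(80)=15796476, p(81)=18004327, p(82)=20506255, p(83)=23338469, p(84)=26543660, p(85)=30167357, p(86)=34262962, p(87)=38887673, p(88)=44108109, p(89)=49995925, p(90)=56634173, p(91)=64112359, p(92)=72533807, p(93)=82010177.
Final step: p(94) = p(93) + p(92) - p(89) - p(87) + p(82) + p(79) - p(72) - p(68) + p(59) + p(54) - p(43) - p(37) + p(24) + p(17) - p(2)
= 82010177 + 72533807 - 49995925 - 38887673 + 20506255 + 13848650 - 5392783 - 3087735 + 831820 + 386155 - 63261 - 21637 + 1575 + 297 - 2
= 92669720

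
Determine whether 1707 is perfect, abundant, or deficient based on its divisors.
deficient

Proper divisors of 1707: sum = 1 + 3 + 569 = 573
Since 573 < 1707, 1707 is deficient.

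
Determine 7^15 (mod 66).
43

Repeated squaring. Binary of 15 = 1111.
7^1 ≡ 7 (mod 66); 7^2 ≡ 49 (mod 66); 7^4 ≡ 25 (mod 66); 7^8 ≡ 31 (mod 66)
7^15 = 7^1 × 7^2 × 7^4 × 7^8 ≡ 43 (mod 66)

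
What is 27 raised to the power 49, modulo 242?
9

Repeated squaring. Binary of 49 = 110001.
27^1 ≡ 27 (mod 242); 27^2 ≡ 3 (mod 242); 27^4 ≡ 9 (mod 242); 27^8 ≡ 81 (mod 242); 27^16 ≡ 27 (mod 242); 27^32 ≡ 3 (mod 242)
27^49 = 27^1 × 27^16 × 27^32 ≡ 9 (mod 242)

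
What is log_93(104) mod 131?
71

Baby-step giant-step with step n = ⌈√131⌉ = 12.
Baby steps 93^j mod 131 (j:value) for j=0..11: 0:1, 1:93, 2:3, 3:17, 4:9, 5:51, 6:27, 7:22, 8:81, 9:66, 10:112, 11:67.
Giant-step multiplier: 93^(-12) ≡ 93^(130-12) = 93^118 ≡ 108 (mod 131).
Giant steps γ_i = 104·108^i mod 131: γ_0=104, γ_1=97, γ_2=127, γ_3=92, γ_4=111, γ_5=67 (in table at j=11).
x = i·n + j = 5·12 + 11 = 71.
Check: 93^71 ≡ 104 (mod 131).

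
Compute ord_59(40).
58

59 is prime, so ord(40) divides φ(59) = 58.
Divisors of 58: 1, 2, 29, 58.
Repeated squaring: 40^1 ≡ 40, 40^2 ≡ 7, 40^4 ≡ 49, 40^8 ≡ 41, 40^16 ≡ 29, 40^32 ≡ 15 (mod 59).
Test 40^d mod 59 for each divisor d in increasing order:
40^1 ≡ 40
40^2 ≡ 7
40^29 = 40^16·40^8·40^4·40^1 ≡ 58
40^58 = 40^32·40^16·40^8·40^2 ≡ 1  ← first divisor giving 1
The order is 58.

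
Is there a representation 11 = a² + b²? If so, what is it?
Not possible

Factorization: 11 = 11
By Fermat: n is sum of two squares iff every prime p ≡ 3 (mod 4) appears to even power.
Prime(s) ≡ 3 (mod 4) with odd exponent: [(11, 1)]
Therefore 11 cannot be expressed as a² + b².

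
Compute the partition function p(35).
14883

p(n) counts ways to write n as a sum of positive integers (order ignored).
Euler's pentagonal recurrence: p(k) = p(k-1) + p(k-2) - p(k-5) - p(k-7) + p(k-12) + p(k-15) - ... (offsets j(3j∓1)/2, signs ++--, p(0)=1, p(<0)=0).
DP table for k = 0..34: p(0)=1, p(1)=1, p(2)=2, p(3)=3, p(4)=5, p(5)=7, p(6)=11, p(7)=15, p(8)=22, p(9)=30, p(10)=42, p(11)=56, p(12)=77, p(13)=101, p(14)=135, p(15)=176, p(16)=231, p(17)=297, p(18)=385, p(19)=490, p(20)=627, p(21)=792, p(22)=1002, p(23)=1255, p(24)=1575, p(25)=1958, p(26)=2436, p(27)=3010, p(28)=3718, p(29)=4565, p(30)=5604, p(31)=6842, p(32)=8349, p(33)=10143, p(34)=12310.
Final step: p(35) = p(34) + p(33) - p(30) - p(28) + p(23) + p(20) - p(13) - p(9) + p(0)
= 12310 + 10143 - 5604 - 3718 + 1255 + 627 - 101 - 30 + 1
= 14883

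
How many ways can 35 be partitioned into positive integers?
14883

p(n) counts ways to write n as a sum of positive integers (order ignored).
Euler's pentagonal recurrence: p(k) = p(k-1) + p(k-2) - p(k-5) - p(k-7) + p(k-12) + p(k-15) - ... (offsets j(3j∓1)/2, signs ++--, p(0)=1, p(<0)=0).
DP table for k = 0..34: p(0)=1, p(1)=1, p(2)=2, p(3)=3, p(4)=5, p(5)=7, p(6)=11, p(7)=15, p(8)=22, p(9)=30, p(10)=42, p(11)=56, p(12)=77, p(13)=101, p(14)=135, p(15)=176, p(16)=231, p(17)=297, p(18)=385, p(19)=490, p(20)=627, p(21)=792, p(22)=1002, p(23)=1255, p(24)=1575, p(25)=1958, p(26)=2436, p(27)=3010, p(28)=3718, p(29)=4565, p(30)=5604, p(31)=6842, p(32)=8349, p(33)=10143, p(34)=12310.
Final step: p(35) = p(34) + p(33) - p(30) - p(28) + p(23) + p(20) - p(13) - p(9) + p(0)
= 12310 + 10143 - 5604 - 3718 + 1255 + 627 - 101 - 30 + 1
= 14883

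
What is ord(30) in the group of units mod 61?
60

61 is prime, so ord(30) divides φ(61) = 60.
Divisors of 60: 1, 2, 3, 4, 5, 6, 10, 12, 15, 20, 30, 60.
Repeated squaring: 30^1 ≡ 30, 30^2 ≡ 46, 30^4 ≡ 42, 30^8 ≡ 56, 30^16 ≡ 25, 30^32 ≡ 15 (mod 61).
Test 30^d mod 61 for each divisor d in increasing order:
30^1 ≡ 30
30^2 ≡ 46
30^3 = 30^2·30^1 ≡ 38
30^4 ≡ 42
30^5 = 30^4·30^1 ≡ 40
30^6 = 30^4·30^2 ≡ 41
30^10 = 30^8·30^2 ≡ 14
30^12 = 30^8·30^4 ≡ 34
30^15 = 30^8·30^4·30^2·30^1 ≡ 11
30^20 = 30^16·30^4 ≡ 13
30^30 = 30^16·30^8·30^4·30^2 ≡ 60
30^60 = 30^32·30^16·30^8·30^4 ≡ 1  ← first divisor giving 1
The order is 60.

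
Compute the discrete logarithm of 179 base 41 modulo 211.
130

Baby-step giant-step with step n = ⌈√211⌉ = 15.
Baby steps 41^j mod 211 (j:value) for j=0..14: 0:1, 1:41, 2:204, 3:135, 4:49, 5:110, 6:79, 7:74, 8:80, 9:115, 10:73, 11:39, 12:122, 13:149, 14:201.
Giant-step multiplier: 41^(-15) ≡ 41^(210-15) = 41^195 ≡ 88 (mod 211).
Giant steps γ_i = 179·88^i mod 211: γ_0=179, γ_1=138, γ_2=117, γ_3=168, γ_4=14, γ_5=177, γ_6=173, γ_7=32, γ_8=73 (in table at j=10).
x = i·n + j = 8·15 + 10 = 130.
Check: 41^130 ≡ 179 (mod 211).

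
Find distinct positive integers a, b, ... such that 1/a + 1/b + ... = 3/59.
1/20 + 1/1180

Greedy algorithm:
3/59: ceiling(59/3) = 20, use 1/20
1/1180: ceiling(1180/1) = 1180, use 1/1180
Result: 3/59 = 1/20 + 1/1180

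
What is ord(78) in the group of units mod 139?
69

139 is prime, so ord(78) divides φ(139) = 138.
Divisors of 138: 1, 2, 3, 6, 23, 46, 69, 138.
Repeated squaring: 78^1 ≡ 78, 78^2 ≡ 107, 78^4 ≡ 51, 78^8 ≡ 99, 78^16 ≡ 71, 78^32 ≡ 37, 78^64 ≡ 118, 78^128 ≡ 24 (mod 139).
Test 78^d mod 139 for each divisor d in increasing order:
78^1 ≡ 78
78^2 ≡ 107
78^3 = 78^2·78^1 ≡ 6
78^6 = 78^4·78^2 ≡ 36
78^23 = 78^16·78^4·78^2·78^1 ≡ 42
78^46 = 78^32·78^8·78^4·78^2 ≡ 96
78^69 = 78^64·78^4·78^1 ≡ 1  ← first divisor giving 1
The order is 69.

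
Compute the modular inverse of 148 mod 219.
37

gcd(148, 219) = 1, so the inverse exists.
Extended Euclidean algorithm on (219, 148):
219 = 1 × 148 + 71  ⟹  71 = (1)·219 + (-1)·148
148 = 2 × 71 + 6  ⟹  6 = (-2)·219 + (3)·148
71 = 11 × 6 + 5  ⟹  5 = (23)·219 + (-34)·148
6 = 1 × 5 + 1  ⟹  1 = (-25)·219 + (37)·148
So (37)·148 ≡ 1 (mod 219), i.e. 148^(-1) ≡ 37 (mod 219).
Check: 148 × 37 = 5476 ≡ 1 (mod 219)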